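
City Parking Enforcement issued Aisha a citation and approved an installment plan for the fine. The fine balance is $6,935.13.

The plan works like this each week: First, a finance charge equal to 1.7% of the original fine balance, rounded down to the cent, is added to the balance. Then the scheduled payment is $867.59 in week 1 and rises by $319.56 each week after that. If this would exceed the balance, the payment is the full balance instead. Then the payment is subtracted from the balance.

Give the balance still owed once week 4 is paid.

Week 1: opening $6,935.13; interest $117.89 → $7,053.02; payment $867.59; balance $6,185.43
Week 2: opening $6,185.43; interest $117.89 → $6,303.32; payment $1,187.15; balance $5,116.17
Week 3: opening $5,116.17; interest $117.89 → $5,234.06; payment $1,506.71; balance $3,727.35
Week 4: opening $3,727.35; interest $117.89 → $3,845.24; payment $1,826.27; balance $2,018.97

$2,018.97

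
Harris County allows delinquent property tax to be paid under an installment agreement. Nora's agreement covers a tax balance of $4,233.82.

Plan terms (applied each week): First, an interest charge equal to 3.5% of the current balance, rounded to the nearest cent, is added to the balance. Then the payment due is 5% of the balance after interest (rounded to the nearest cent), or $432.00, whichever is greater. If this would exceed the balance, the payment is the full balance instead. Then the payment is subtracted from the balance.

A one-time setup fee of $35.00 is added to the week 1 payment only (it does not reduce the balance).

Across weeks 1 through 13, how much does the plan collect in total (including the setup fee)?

$5,311.69

Week 1: $4,233.82 +$148.18 interest = $4,382.00; pay $432.00 (+ $35.00 fee) → $3,950.00
Week 2: $3,950.00 +$138.25 interest = $4,088.25; pay $432.00 → $3,656.25
Week 3: $3,656.25 +$127.97 interest = $3,784.22; pay $432.00 → $3,352.22
Week 4: $3,352.22 +$117.33 interest = $3,469.55; pay $432.00 → $3,037.55
Week 5: $3,037.55 +$106.31 interest = $3,143.86; pay $432.00 → $2,711.86
Week 6: $2,711.86 +$94.92 interest = $2,806.78; pay $432.00 → $2,374.78
Week 7: $2,374.78 +$83.12 interest = $2,457.90; pay $432.00 → $2,025.90
Week 8: $2,025.90 +$70.91 interest = $2,096.81; pay $432.00 → $1,664.81
Week 9: $1,664.81 +$58.27 interest = $1,723.08; pay $432.00 → $1,291.08
Week 10: $1,291.08 +$45.19 interest = $1,336.27; pay $432.00 → $904.27
Week 11: $904.27 +$31.65 interest = $935.92; pay $432.00 → $503.92
Week 12: $503.92 +$17.64 interest = $521.56; pay $432.00 → $89.56
Week 13: $89.56 +$3.13 interest = $92.69; pay $92.69 → $0.00
Total paid: $5,311.69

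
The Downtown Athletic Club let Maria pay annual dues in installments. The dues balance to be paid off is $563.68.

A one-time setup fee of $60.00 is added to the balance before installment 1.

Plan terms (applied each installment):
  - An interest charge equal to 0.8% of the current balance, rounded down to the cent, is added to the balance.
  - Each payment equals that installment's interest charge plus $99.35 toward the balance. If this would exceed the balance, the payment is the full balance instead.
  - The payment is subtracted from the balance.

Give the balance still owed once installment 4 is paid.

$226.28

Installment 1: opening $623.68; interest $4.98 → $628.66; payment $104.33; balance $524.33
Installment 2: opening $524.33; interest $4.19 → $528.52; payment $103.54; balance $424.98
Installment 3: opening $424.98; interest $3.39 → $428.37; payment $102.74; balance $325.63
Installment 4: opening $325.63; interest $2.60 → $328.23; payment $101.95; balance $226.28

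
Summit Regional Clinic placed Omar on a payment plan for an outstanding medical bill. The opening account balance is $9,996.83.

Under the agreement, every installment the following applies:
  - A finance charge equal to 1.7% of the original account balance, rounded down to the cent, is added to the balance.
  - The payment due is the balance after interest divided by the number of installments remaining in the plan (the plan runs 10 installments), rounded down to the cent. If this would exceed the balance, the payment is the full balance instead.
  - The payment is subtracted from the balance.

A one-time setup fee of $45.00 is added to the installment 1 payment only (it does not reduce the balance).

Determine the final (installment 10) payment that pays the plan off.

Installment 1: opening $9,996.83; interest $169.94 → $10,166.77; payment $1,016.67 (+ $45.00 fee); balance $9,150.10
Installment 2: opening $9,150.10; interest $169.94 → $9,320.04; payment $1,035.56; balance $8,284.48
Installment 3: opening $8,284.48; interest $169.94 → $8,454.42; payment $1,056.80; balance $7,397.62
Installment 4: opening $7,397.62; interest $169.94 → $7,567.56; payment $1,081.08; balance $6,486.48
Installment 5: opening $6,486.48; interest $169.94 → $6,656.42; payment $1,109.40; balance $5,547.02
Installment 6: opening $5,547.02; interest $169.94 → $5,716.96; payment $1,143.39; balance $4,573.57
Installment 7: opening $4,573.57; interest $169.94 → $4,743.51; payment $1,185.87; balance $3,557.64
Installment 8: opening $3,557.64; interest $169.94 → $3,727.58; payment $1,242.52; balance $2,485.06
Installment 9: opening $2,485.06; interest $169.94 → $2,655.00; payment $1,327.50; balance $1,327.50
Installment 10: opening $1,327.50; interest $169.94 → $1,497.44; payment $1,497.44; balance $0.00

$1,497.44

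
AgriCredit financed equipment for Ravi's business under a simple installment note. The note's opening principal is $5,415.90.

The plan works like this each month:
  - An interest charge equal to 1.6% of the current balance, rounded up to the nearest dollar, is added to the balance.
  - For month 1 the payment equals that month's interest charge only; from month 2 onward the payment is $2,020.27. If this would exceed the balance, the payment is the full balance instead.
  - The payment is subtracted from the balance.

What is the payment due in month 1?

Month 1: $5,415.90 +$87.00 interest = $5,502.90; pay $87.00 → $5,415.90

$87.00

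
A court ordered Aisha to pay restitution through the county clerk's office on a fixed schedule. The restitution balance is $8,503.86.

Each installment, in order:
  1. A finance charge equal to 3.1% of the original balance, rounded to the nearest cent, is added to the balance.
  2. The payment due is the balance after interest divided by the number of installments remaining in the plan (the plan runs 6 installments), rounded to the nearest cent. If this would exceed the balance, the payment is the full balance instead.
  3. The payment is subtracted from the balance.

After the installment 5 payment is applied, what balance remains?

# | Opening | Interest | Payment | End bal
1 | $8,503.86 | $263.62 | $1,461.25 | $7,306.23
2 | $7,306.23 | $263.62 | $1,513.97 | $6,055.88
3 | $6,055.88 | $263.62 | $1,579.88 | $4,739.62
4 | $4,739.62 | $263.62 | $1,667.75 | $3,335.49
5 | $3,335.49 | $263.62 | $1,799.56 | $1,799.55

$1,799.55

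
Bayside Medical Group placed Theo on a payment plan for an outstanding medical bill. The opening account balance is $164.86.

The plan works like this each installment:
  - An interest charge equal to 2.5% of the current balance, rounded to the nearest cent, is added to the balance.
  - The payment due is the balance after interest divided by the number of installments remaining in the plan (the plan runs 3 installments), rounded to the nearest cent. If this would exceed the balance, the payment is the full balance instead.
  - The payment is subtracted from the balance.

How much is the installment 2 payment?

Installment 1: opening $164.86; interest $4.12 → $168.98; payment $56.33; balance $112.65
Installment 2: opening $112.65; interest $2.82 → $115.47; payment $57.74; balance $57.73

$57.74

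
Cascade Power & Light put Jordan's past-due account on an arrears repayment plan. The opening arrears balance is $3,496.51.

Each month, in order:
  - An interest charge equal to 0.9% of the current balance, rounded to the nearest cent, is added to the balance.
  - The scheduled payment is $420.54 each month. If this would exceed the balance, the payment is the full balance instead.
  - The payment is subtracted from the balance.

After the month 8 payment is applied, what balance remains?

Month 1: $3,496.51 +$31.47 interest = $3,527.98; pay $420.54 → $3,107.44
Month 2: $3,107.44 +$27.97 interest = $3,135.41; pay $420.54 → $2,714.87
Month 3: $2,714.87 +$24.43 interest = $2,739.30; pay $420.54 → $2,318.76
Month 4: $2,318.76 +$20.87 interest = $2,339.63; pay $420.54 → $1,919.09
Month 5: $1,919.09 +$17.27 interest = $1,936.36; pay $420.54 → $1,515.82
Month 6: $1,515.82 +$13.64 interest = $1,529.46; pay $420.54 → $1,108.92
Month 7: $1,108.92 +$9.98 interest = $1,118.90; pay $420.54 → $698.36
Month 8: $698.36 +$6.29 interest = $704.65; pay $420.54 → $284.11

$284.11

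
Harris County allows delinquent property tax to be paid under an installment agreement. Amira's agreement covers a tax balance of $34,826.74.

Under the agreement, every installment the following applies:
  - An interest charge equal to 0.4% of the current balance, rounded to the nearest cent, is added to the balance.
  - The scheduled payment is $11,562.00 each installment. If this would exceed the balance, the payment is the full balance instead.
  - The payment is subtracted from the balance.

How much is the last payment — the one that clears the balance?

Installment 1: opening $34,826.74; interest $139.31 → $34,966.05; payment $11,562.00; balance $23,404.05
Installment 2: opening $23,404.05; interest $93.62 → $23,497.67; payment $11,562.00; balance $11,935.67
Installment 3: opening $11,935.67; interest $47.74 → $11,983.41; payment $11,562.00; balance $421.41
Installment 4: opening $421.41; interest $1.69 → $423.10; payment $423.10; balance $0.00

$423.10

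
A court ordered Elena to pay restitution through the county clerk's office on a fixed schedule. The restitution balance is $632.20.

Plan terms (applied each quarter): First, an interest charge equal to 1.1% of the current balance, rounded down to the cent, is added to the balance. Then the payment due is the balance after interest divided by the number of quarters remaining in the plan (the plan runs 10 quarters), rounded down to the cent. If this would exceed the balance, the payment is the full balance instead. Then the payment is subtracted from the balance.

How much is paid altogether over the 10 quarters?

# | Opening | Interest | Payment | End bal
1 | $632.20 | $6.95 | $63.91 | $575.24
2 | $575.24 | $6.32 | $64.61 | $516.95
3 | $516.95 | $5.68 | $65.32 | $457.31
4 | $457.31 | $5.03 | $66.04 | $396.30
5 | $396.30 | $4.35 | $66.77 | $333.88
6 | $333.88 | $3.67 | $67.51 | $270.04
7 | $270.04 | $2.97 | $68.25 | $204.76
8 | $204.76 | $2.25 | $69.00 | $138.01
9 | $138.01 | $1.51 | $69.76 | $69.76
10 | $69.76 | $0.76 | $70.52 | $0.00
Total paid: $671.69

$671.69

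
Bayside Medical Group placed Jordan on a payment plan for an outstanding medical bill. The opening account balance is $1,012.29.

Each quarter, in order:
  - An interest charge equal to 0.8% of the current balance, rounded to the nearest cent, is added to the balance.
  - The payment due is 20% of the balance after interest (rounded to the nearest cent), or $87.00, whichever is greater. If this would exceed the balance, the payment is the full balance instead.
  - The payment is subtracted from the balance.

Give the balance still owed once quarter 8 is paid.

# | Opening | Interest | Payment | End bal
1 | $1,012.29 | $8.10 | $204.08 | $816.31
2 | $816.31 | $6.53 | $164.57 | $658.27
3 | $658.27 | $5.27 | $132.71 | $530.83
4 | $530.83 | $4.25 | $107.02 | $428.06
5 | $428.06 | $3.42 | $87.00 | $344.48
6 | $344.48 | $2.76 | $87.00 | $260.24
7 | $260.24 | $2.08 | $87.00 | $175.32
8 | $175.32 | $1.40 | $87.00 | $89.72

$89.72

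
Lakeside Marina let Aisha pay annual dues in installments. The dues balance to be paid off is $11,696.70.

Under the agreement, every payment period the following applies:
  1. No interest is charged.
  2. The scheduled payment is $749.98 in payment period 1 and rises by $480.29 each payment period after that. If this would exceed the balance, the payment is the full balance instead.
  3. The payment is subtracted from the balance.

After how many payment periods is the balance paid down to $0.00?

6

Payment period 1: $11,696.70 − $749.98 → $10,946.72
Payment period 2: $10,946.72 − $1,230.27 → $9,716.45
Payment period 3: $9,716.45 − $1,710.56 → $8,005.89
Payment period 4: $8,005.89 − $2,190.85 → $5,815.04
Payment period 5: $5,815.04 − $2,671.14 → $3,143.90
Payment period 6: $3,143.90 − $3,143.90 → $0.00
Balance reaches $0.00 in payment period 6.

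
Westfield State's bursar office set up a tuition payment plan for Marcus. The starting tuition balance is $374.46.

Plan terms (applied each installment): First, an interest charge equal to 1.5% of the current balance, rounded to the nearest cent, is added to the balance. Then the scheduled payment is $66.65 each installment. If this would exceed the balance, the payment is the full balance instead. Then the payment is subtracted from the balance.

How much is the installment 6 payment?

Installment 1: $374.46 +$5.62 interest = $380.08; pay $66.65 → $313.43
Installment 2: $313.43 +$4.70 interest = $318.13; pay $66.65 → $251.48
Installment 3: $251.48 +$3.77 interest = $255.25; pay $66.65 → $188.60
Installment 4: $188.60 +$2.83 interest = $191.43; pay $66.65 → $124.78
Installment 5: $124.78 +$1.87 interest = $126.65; pay $66.65 → $60.00
Installment 6: $60.00 +$0.90 interest = $60.90; pay $60.90 → $0.00

$60.90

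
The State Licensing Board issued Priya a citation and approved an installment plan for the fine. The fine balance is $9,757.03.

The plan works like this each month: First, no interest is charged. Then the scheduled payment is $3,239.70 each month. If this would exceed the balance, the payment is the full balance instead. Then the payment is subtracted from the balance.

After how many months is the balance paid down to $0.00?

4

Month 1: opening $9,757.03; payment $3,239.70; balance $6,517.33
Month 2: opening $6,517.33; payment $3,239.70; balance $3,277.63
Month 3: opening $3,277.63; payment $3,239.70; balance $37.93
Month 4: opening $37.93; payment $37.93; balance $0.00
Balance reaches $0.00 in month 4.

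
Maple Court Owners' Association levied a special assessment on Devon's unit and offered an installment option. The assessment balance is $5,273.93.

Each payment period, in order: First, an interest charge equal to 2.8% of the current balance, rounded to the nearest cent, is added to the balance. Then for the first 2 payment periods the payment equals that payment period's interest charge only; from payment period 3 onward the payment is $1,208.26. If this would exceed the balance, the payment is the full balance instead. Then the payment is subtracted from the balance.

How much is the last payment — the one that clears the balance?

$873.84

Payment period 1: opening $5,273.93; interest $147.67 → $5,421.60; payment $147.67; balance $5,273.93
Payment period 2: opening $5,273.93; interest $147.67 → $5,421.60; payment $147.67; balance $5,273.93
Payment period 3: opening $5,273.93; interest $147.67 → $5,421.60; payment $1,208.26; balance $4,213.34
Payment period 4: opening $4,213.34; interest $117.97 → $4,331.31; payment $1,208.26; balance $3,123.05
Payment period 5: opening $3,123.05; interest $87.45 → $3,210.50; payment $1,208.26; balance $2,002.24
Payment period 6: opening $2,002.24; interest $56.06 → $2,058.30; payment $1,208.26; balance $850.04
Payment period 7: opening $850.04; interest $23.80 → $873.84; payment $873.84; balance $0.00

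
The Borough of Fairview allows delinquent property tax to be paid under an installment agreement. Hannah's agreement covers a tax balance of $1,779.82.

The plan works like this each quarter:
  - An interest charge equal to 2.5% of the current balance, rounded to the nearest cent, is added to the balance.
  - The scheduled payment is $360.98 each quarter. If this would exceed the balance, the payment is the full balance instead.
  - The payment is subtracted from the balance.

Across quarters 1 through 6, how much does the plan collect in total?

$1,924.08

Quarter 1: opening $1,779.82; interest $44.50 → $1,824.32; payment $360.98; balance $1,463.34
Quarter 2: opening $1,463.34; interest $36.58 → $1,499.92; payment $360.98; balance $1,138.94
Quarter 3: opening $1,138.94; interest $28.47 → $1,167.41; payment $360.98; balance $806.43
Quarter 4: opening $806.43; interest $20.16 → $826.59; payment $360.98; balance $465.61
Quarter 5: opening $465.61; interest $11.64 → $477.25; payment $360.98; balance $116.27
Quarter 6: opening $116.27; interest $2.91 → $119.18; payment $119.18; balance $0.00
Total paid: $1,924.08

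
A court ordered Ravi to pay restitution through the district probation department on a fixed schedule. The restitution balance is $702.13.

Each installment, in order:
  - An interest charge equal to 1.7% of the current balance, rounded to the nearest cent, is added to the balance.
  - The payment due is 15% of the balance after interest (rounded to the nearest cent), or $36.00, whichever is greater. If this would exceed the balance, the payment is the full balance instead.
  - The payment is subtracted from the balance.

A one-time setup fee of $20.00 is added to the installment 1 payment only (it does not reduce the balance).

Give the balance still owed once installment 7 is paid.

Installment 1: opening $702.13; interest $11.94 → $714.07; payment $107.11 (+ $20.00 fee); balance $606.96
Installment 2: opening $606.96; interest $10.32 → $617.28; payment $92.59; balance $524.69
Installment 3: opening $524.69; interest $8.92 → $533.61; payment $80.04; balance $453.57
Installment 4: opening $453.57; interest $7.71 → $461.28; payment $69.19; balance $392.09
Installment 5: opening $392.09; interest $6.67 → $398.76; payment $59.81; balance $338.95
Installment 6: opening $338.95; interest $5.76 → $344.71; payment $51.71; balance $293.00
Installment 7: opening $293.00; interest $4.98 → $297.98; payment $44.70; balance $253.28

$253.28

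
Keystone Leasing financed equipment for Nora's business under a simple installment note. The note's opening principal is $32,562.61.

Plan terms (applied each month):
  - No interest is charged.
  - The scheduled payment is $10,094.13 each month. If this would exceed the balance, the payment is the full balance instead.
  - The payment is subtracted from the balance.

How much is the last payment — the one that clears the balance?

# | Opening | Payment | End bal
1 | $32,562.61 | $10,094.13 | $22,468.48
2 | $22,468.48 | $10,094.13 | $12,374.35
3 | $12,374.35 | $10,094.13 | $2,280.22
4 | $2,280.22 | $2,280.22 | $0.00

$2,280.22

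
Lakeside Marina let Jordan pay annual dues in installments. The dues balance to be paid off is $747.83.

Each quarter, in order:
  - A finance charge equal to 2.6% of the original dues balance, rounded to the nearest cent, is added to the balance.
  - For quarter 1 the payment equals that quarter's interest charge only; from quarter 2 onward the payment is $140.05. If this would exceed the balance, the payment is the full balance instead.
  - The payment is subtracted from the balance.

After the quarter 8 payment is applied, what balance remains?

$0.00

Quarter 1: $747.83 +$19.44 interest = $767.27; pay $19.44 → $747.83
Quarter 2: $747.83 +$19.44 interest = $767.27; pay $140.05 → $627.22
Quarter 3: $627.22 +$19.44 interest = $646.66; pay $140.05 → $506.61
Quarter 4: $506.61 +$19.44 interest = $526.05; pay $140.05 → $386.00
Quarter 5: $386.00 +$19.44 interest = $405.44; pay $140.05 → $265.39
Quarter 6: $265.39 +$19.44 interest = $284.83; pay $140.05 → $144.78
Quarter 7: $144.78 +$19.44 interest = $164.22; pay $140.05 → $24.17
Quarter 8: $24.17 +$19.44 interest = $43.61; pay $43.61 → $0.00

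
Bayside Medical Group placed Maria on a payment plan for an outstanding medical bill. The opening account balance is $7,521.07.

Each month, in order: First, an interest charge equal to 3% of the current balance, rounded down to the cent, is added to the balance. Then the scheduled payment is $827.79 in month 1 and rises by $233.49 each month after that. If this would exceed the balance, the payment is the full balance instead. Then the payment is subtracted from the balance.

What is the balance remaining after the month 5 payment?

# | Opening | Interest | Payment | End bal
1 | $7,521.07 | $225.63 | $827.79 | $6,918.91
2 | $6,918.91 | $207.56 | $1,061.28 | $6,065.19
3 | $6,065.19 | $181.95 | $1,294.77 | $4,952.37
4 | $4,952.37 | $148.57 | $1,528.26 | $3,572.68
5 | $3,572.68 | $107.18 | $1,761.75 | $1,918.11

$1,918.11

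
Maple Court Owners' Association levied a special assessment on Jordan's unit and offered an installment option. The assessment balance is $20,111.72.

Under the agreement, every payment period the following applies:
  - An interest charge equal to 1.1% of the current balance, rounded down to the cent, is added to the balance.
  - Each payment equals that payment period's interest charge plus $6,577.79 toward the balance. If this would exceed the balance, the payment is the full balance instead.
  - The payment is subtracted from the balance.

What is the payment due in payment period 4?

$382.51

# | Opening | Interest | Payment | End bal
1 | $20,111.72 | $221.22 | $6,799.01 | $13,533.93
2 | $13,533.93 | $148.87 | $6,726.66 | $6,956.14
3 | $6,956.14 | $76.51 | $6,654.30 | $378.35
4 | $378.35 | $4.16 | $382.51 | $0.00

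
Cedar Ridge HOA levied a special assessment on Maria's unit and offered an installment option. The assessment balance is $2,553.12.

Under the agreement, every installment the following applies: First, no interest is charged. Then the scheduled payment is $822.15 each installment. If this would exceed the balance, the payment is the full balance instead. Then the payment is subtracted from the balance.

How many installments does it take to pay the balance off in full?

4

Installment 1: $2,553.12 − $822.15 → $1,730.97
Installment 2: $1,730.97 − $822.15 → $908.82
Installment 3: $908.82 − $822.15 → $86.67
Installment 4: $86.67 − $86.67 → $0.00
Balance reaches $0.00 in installment 4.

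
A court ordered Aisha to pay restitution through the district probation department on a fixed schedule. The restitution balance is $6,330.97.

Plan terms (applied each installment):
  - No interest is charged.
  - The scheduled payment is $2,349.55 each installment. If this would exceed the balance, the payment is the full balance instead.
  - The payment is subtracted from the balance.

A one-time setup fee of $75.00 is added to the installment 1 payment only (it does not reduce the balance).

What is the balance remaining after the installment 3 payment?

$0.00

# | Opening | Payment | Fee | End bal
1 | $6,330.97 | $2,349.55 | $75.00 | $3,981.42
2 | $3,981.42 | $2,349.55 | — | $1,631.87
3 | $1,631.87 | $1,631.87 | — | $0.00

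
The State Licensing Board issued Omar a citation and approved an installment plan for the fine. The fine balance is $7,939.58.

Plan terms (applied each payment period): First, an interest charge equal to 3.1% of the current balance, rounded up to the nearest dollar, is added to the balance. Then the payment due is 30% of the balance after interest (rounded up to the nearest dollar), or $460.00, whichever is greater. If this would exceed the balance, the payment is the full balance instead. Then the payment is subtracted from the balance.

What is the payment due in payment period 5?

$667.00

Payment period 1: $7,939.58 +$247.00 interest = $8,186.58; pay $2,456.00 → $5,730.58
Payment period 2: $5,730.58 +$178.00 interest = $5,908.58; pay $1,773.00 → $4,135.58
Payment period 3: $4,135.58 +$129.00 interest = $4,264.58; pay $1,280.00 → $2,984.58
Payment period 4: $2,984.58 +$93.00 interest = $3,077.58; pay $924.00 → $2,153.58
Payment period 5: $2,153.58 +$67.00 interest = $2,220.58; pay $667.00 → $1,553.58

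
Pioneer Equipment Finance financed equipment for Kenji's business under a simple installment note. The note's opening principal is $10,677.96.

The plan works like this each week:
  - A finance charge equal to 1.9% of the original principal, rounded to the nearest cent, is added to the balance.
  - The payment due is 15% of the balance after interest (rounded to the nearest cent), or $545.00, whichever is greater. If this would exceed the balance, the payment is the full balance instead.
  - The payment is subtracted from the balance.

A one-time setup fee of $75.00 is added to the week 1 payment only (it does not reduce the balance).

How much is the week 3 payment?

Week 1: opening $10,677.96; interest $202.88 → $10,880.84; payment $1,632.13 (+ $75.00 fee); balance $9,248.71
Week 2: opening $9,248.71; interest $202.88 → $9,451.59; payment $1,417.74; balance $8,033.85
Week 3: opening $8,033.85; interest $202.88 → $8,236.73; payment $1,235.51; balance $7,001.22

$1,235.51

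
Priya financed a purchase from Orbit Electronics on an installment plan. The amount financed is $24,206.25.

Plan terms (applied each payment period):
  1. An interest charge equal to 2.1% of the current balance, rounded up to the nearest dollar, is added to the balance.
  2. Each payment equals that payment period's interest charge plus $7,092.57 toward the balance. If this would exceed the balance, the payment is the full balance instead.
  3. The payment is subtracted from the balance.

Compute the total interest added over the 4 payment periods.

$1,142.00

Payment period 1: opening $24,206.25; interest $509.00 → $24,715.25; payment $7,601.57; balance $17,113.68
Payment period 2: opening $17,113.68; interest $360.00 → $17,473.68; payment $7,452.57; balance $10,021.11
Payment period 3: opening $10,021.11; interest $211.00 → $10,232.11; payment $7,303.57; balance $2,928.54
Payment period 4: opening $2,928.54; interest $62.00 → $2,990.54; payment $2,990.54; balance $0.00
Total interest: $509.00 + $360.00 + $211.00 + $62.00 = $1,142.00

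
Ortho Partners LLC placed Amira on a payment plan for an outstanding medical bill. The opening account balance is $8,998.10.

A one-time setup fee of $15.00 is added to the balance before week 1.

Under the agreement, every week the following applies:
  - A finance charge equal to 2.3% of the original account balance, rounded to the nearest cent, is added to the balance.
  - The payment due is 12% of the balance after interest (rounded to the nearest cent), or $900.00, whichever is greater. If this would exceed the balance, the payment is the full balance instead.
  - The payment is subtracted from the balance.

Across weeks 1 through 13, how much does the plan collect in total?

Week 1: opening $9,013.10; interest $206.96 → $9,220.06; payment $1,106.41; balance $8,113.65
Week 2: opening $8,113.65; interest $206.96 → $8,320.61; payment $998.47; balance $7,322.14
Week 3: opening $7,322.14; interest $206.96 → $7,529.10; payment $903.49; balance $6,625.61
Week 4: opening $6,625.61; interest $206.96 → $6,832.57; payment $900.00; balance $5,932.57
Week 5: opening $5,932.57; interest $206.96 → $6,139.53; payment $900.00; balance $5,239.53
Week 6: opening $5,239.53; interest $206.96 → $5,446.49; payment $900.00; balance $4,546.49
Week 7: opening $4,546.49; interest $206.96 → $4,753.45; payment $900.00; balance $3,853.45
Week 8: opening $3,853.45; interest $206.96 → $4,060.41; payment $900.00; balance $3,160.41
Week 9: opening $3,160.41; interest $206.96 → $3,367.37; payment $900.00; balance $2,467.37
Week 10: opening $2,467.37; interest $206.96 → $2,674.33; payment $900.00; balance $1,774.33
Week 11: opening $1,774.33; interest $206.96 → $1,981.29; payment $900.00; balance $1,081.29
Week 12: opening $1,081.29; interest $206.96 → $1,288.25; payment $900.00; balance $388.25
Week 13: opening $388.25; interest $206.96 → $595.21; payment $595.21; balance $0.00
Total paid: $11,703.58

$11,703.58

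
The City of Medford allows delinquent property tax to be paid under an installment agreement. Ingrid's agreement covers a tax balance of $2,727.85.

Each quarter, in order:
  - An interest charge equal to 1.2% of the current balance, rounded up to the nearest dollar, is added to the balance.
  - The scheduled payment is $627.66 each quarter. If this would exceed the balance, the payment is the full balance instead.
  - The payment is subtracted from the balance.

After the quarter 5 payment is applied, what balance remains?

$0.00

Quarter 1: opening $2,727.85; interest $33.00 → $2,760.85; payment $627.66; balance $2,133.19
Quarter 2: opening $2,133.19; interest $26.00 → $2,159.19; payment $627.66; balance $1,531.53
Quarter 3: opening $1,531.53; interest $19.00 → $1,550.53; payment $627.66; balance $922.87
Quarter 4: opening $922.87; interest $12.00 → $934.87; payment $627.66; balance $307.21
Quarter 5: opening $307.21; interest $4.00 → $311.21; payment $311.21; balance $0.00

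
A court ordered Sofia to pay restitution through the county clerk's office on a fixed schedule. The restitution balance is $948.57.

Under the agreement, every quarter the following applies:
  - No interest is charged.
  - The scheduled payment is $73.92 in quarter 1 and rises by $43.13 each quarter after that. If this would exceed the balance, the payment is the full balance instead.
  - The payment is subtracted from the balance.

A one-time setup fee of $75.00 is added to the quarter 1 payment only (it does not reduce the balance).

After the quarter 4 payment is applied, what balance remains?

Quarter 1: opening $948.57; payment $73.92 (+ $75.00 fee); balance $874.65
Quarter 2: opening $874.65; payment $117.05; balance $757.60
Quarter 3: opening $757.60; payment $160.18; balance $597.42
Quarter 4: opening $597.42; payment $203.31; balance $394.11

$394.11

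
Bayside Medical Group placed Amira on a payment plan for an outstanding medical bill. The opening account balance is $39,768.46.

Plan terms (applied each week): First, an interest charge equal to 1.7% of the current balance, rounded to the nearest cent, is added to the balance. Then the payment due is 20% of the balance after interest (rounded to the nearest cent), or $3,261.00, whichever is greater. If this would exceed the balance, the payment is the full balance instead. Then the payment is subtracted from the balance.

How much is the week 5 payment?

Week 1: $39,768.46 +$676.06 interest = $40,444.52; pay $8,088.90 → $32,355.62
Week 2: $32,355.62 +$550.05 interest = $32,905.67; pay $6,581.13 → $26,324.54
Week 3: $26,324.54 +$447.52 interest = $26,772.06; pay $5,354.41 → $21,417.65
Week 4: $21,417.65 +$364.10 interest = $21,781.75; pay $4,356.35 → $17,425.40
Week 5: $17,425.40 +$296.23 interest = $17,721.63; pay $3,544.33 → $14,177.30

$3,544.33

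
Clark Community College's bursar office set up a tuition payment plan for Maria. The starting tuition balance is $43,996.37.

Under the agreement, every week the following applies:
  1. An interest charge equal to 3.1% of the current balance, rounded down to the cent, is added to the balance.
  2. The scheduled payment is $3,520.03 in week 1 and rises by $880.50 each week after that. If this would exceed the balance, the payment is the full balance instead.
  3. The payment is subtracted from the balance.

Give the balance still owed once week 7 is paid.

# | Opening | Interest | Payment | End bal
1 | $43,996.37 | $1,363.88 | $3,520.03 | $41,840.22
2 | $41,840.22 | $1,297.04 | $4,400.53 | $38,736.73
3 | $38,736.73 | $1,200.83 | $5,281.03 | $34,656.53
4 | $34,656.53 | $1,074.35 | $6,161.53 | $29,569.35
5 | $29,569.35 | $916.64 | $7,042.03 | $23,443.96
6 | $23,443.96 | $726.76 | $7,922.53 | $16,248.19
7 | $16,248.19 | $503.69 | $8,803.03 | $7,948.85

$7,948.85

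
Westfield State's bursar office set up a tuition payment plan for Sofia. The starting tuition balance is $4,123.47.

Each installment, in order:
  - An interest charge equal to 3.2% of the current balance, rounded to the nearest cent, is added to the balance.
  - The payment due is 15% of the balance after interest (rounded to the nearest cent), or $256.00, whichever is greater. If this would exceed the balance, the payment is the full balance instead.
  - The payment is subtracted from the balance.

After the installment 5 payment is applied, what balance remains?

Installment 1: $4,123.47 +$131.95 interest = $4,255.42; pay $638.31 → $3,617.11
Installment 2: $3,617.11 +$115.75 interest = $3,732.86; pay $559.93 → $3,172.93
Installment 3: $3,172.93 +$101.53 interest = $3,274.46; pay $491.17 → $2,783.29
Installment 4: $2,783.29 +$89.07 interest = $2,872.36; pay $430.85 → $2,441.51
Installment 5: $2,441.51 +$78.13 interest = $2,519.64; pay $377.95 → $2,141.69

$2,141.69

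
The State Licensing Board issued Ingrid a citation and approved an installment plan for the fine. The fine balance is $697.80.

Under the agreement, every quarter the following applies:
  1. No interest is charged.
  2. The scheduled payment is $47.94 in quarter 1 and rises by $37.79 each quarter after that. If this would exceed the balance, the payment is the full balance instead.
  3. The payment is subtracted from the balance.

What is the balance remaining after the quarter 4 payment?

$279.30

# | Opening | Payment | End bal
1 | $697.80 | $47.94 | $649.86
2 | $649.86 | $85.73 | $564.13
3 | $564.13 | $123.52 | $440.61
4 | $440.61 | $161.31 | $279.30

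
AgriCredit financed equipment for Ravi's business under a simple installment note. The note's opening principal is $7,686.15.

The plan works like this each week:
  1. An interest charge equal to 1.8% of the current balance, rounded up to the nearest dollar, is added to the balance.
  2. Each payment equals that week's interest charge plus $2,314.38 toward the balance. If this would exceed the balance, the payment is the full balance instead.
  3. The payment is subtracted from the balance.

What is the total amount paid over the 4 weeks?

Week 1: $7,686.15 +$139.00 interest = $7,825.15; pay $2,453.38 → $5,371.77
Week 2: $5,371.77 +$97.00 interest = $5,468.77; pay $2,411.38 → $3,057.39
Week 3: $3,057.39 +$56.00 interest = $3,113.39; pay $2,370.38 → $743.01
Week 4: $743.01 +$14.00 interest = $757.01; pay $757.01 → $0.00
Total paid: $7,992.15

$7,992.15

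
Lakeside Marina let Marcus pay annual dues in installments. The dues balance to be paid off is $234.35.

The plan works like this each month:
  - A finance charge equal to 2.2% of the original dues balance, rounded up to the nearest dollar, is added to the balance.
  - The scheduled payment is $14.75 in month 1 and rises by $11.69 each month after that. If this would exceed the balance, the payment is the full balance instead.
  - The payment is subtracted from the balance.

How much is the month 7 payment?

Month 1: opening $234.35; interest $6.00 → $240.35; payment $14.75; balance $225.60
Month 2: opening $225.60; interest $6.00 → $231.60; payment $26.44; balance $205.16
Month 3: opening $205.16; interest $6.00 → $211.16; payment $38.13; balance $173.03
Month 4: opening $173.03; interest $6.00 → $179.03; payment $49.82; balance $129.21
Month 5: opening $129.21; interest $6.00 → $135.21; payment $61.51; balance $73.70
Month 6: opening $73.70; interest $6.00 → $79.70; payment $73.20; balance $6.50
Month 7: opening $6.50; interest $6.00 → $12.50; payment $12.50; balance $0.00

$12.50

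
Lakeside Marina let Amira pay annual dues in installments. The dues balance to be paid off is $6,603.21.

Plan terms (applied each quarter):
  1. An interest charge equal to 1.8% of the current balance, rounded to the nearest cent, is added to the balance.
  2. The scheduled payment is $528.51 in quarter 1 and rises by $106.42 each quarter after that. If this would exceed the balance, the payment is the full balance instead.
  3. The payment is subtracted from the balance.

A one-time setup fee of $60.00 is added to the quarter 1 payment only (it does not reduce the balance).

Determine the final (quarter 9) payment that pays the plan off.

Quarter 1: opening $6,603.21; interest $118.86 → $6,722.07; payment $528.51 (+ $60.00 fee); balance $6,193.56
Quarter 2: opening $6,193.56; interest $111.48 → $6,305.04; payment $634.93; balance $5,670.11
Quarter 3: opening $5,670.11; interest $102.06 → $5,772.17; payment $741.35; balance $5,030.82
Quarter 4: opening $5,030.82; interest $90.55 → $5,121.37; payment $847.77; balance $4,273.60
Quarter 5: opening $4,273.60; interest $76.92 → $4,350.52; payment $954.19; balance $3,396.33
Quarter 6: opening $3,396.33; interest $61.13 → $3,457.46; payment $1,060.61; balance $2,396.85
Quarter 7: opening $2,396.85; interest $43.14 → $2,439.99; payment $1,167.03; balance $1,272.96
Quarter 8: opening $1,272.96; interest $22.91 → $1,295.87; payment $1,273.45; balance $22.42
Quarter 9: opening $22.42; interest $0.40 → $22.82; payment $22.82; balance $0.00

$22.82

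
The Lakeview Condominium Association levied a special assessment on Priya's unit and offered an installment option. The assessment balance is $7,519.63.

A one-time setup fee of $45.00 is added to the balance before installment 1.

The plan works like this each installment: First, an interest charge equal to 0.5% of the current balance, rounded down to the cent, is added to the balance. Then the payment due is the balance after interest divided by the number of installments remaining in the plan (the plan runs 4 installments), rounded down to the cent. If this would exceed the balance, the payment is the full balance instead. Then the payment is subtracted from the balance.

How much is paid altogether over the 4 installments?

$7,659.64

Installment 1: $7,564.63 +$37.82 interest = $7,602.45; pay $1,900.61 → $5,701.84
Installment 2: $5,701.84 +$28.50 interest = $5,730.34; pay $1,910.11 → $3,820.23
Installment 3: $3,820.23 +$19.10 interest = $3,839.33; pay $1,919.66 → $1,919.67
Installment 4: $1,919.67 +$9.59 interest = $1,929.26; pay $1,929.26 → $0.00
Total paid: $7,659.64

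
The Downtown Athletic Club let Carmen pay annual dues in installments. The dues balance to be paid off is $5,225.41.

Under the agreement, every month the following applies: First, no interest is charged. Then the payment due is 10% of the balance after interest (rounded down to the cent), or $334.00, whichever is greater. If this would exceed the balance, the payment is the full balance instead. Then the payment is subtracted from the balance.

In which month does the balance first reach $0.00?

15

Month 1: opening $5,225.41; payment $522.54; balance $4,702.87
Month 2: opening $4,702.87; payment $470.28; balance $4,232.59
Month 3: opening $4,232.59; payment $423.25; balance $3,809.34
Month 4: opening $3,809.34; payment $380.93; balance $3,428.41
Month 5: opening $3,428.41; payment $342.84; balance $3,085.57
Month 6: opening $3,085.57; payment $334.00; balance $2,751.57
Month 7: opening $2,751.57; payment $334.00; balance $2,417.57
Month 8: opening $2,417.57; payment $334.00; balance $2,083.57
Month 9: opening $2,083.57; payment $334.00; balance $1,749.57
Month 10: opening $1,749.57; payment $334.00; balance $1,415.57
Month 11: opening $1,415.57; payment $334.00; balance $1,081.57
Month 12: opening $1,081.57; payment $334.00; balance $747.57
Month 13: opening $747.57; payment $334.00; balance $413.57
Month 14: opening $413.57; payment $334.00; balance $79.57
Month 15: opening $79.57; payment $79.57; balance $0.00
Balance reaches $0.00 in month 15.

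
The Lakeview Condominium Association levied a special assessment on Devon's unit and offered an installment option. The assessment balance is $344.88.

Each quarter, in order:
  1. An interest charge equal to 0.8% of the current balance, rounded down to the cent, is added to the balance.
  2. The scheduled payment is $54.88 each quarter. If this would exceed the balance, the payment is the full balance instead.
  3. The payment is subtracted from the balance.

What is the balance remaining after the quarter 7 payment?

Quarter 1: opening $344.88; interest $2.75 → $347.63; payment $54.88; balance $292.75
Quarter 2: opening $292.75; interest $2.34 → $295.09; payment $54.88; balance $240.21
Quarter 3: opening $240.21; interest $1.92 → $242.13; payment $54.88; balance $187.25
Quarter 4: opening $187.25; interest $1.49 → $188.74; payment $54.88; balance $133.86
Quarter 5: opening $133.86; interest $1.07 → $134.93; payment $54.88; balance $80.05
Quarter 6: opening $80.05; interest $0.64 → $80.69; payment $54.88; balance $25.81
Quarter 7: opening $25.81; interest $0.20 → $26.01; payment $26.01; balance $0.00

$0.00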